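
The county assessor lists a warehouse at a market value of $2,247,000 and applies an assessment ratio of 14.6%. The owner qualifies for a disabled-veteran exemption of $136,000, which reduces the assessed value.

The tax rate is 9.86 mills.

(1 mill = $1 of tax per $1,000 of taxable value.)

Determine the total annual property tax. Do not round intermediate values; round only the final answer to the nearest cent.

Assessed value = $2,247,000 × 0.146 = $328,062
Taxable value = $328,062 − $136,000 = $192,062
Tax = $192,062 × 0.00986 = $1,893.73132

$1,893.73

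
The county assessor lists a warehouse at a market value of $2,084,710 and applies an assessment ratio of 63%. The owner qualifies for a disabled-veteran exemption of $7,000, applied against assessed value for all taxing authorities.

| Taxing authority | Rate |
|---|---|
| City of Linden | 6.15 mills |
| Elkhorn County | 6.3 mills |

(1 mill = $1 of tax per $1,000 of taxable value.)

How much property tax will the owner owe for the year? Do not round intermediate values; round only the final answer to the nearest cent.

Assessed value = $2,084,710 × 0.63 = $1,313,367.3
Taxable value = $1,313,367.3 − $7,000 = $1,306,367.3
City of Linden: $1,306,367.3 × 0.00615 = $8,034.158895
Elkhorn County: $1,306,367.3 × 0.0063 = $8,230.11399
Total = $8,034.158895 + $8,230.11399 = $16,264.272885

$16,264.27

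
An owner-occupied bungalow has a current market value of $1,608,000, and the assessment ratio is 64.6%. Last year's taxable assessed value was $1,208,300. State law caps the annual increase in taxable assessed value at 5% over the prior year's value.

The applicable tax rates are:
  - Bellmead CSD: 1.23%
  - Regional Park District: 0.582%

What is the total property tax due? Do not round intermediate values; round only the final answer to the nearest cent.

Uncapped assessed value = $1,608,000 × 0.646 = $1,038,768
Cap limit = $1,208,300 × 1.05 = $1,268,715
Taxable assessed value = min($1,038,768, $1,268,715) = $1,038,768 (cap does not bind)
Bellmead CSD: $1,038,768 × 0.0123 = $12,776.8464
Regional Park District: $1,038,768 × 0.00582 = $6,045.62976
Total = $18,822.47616

$18,822.48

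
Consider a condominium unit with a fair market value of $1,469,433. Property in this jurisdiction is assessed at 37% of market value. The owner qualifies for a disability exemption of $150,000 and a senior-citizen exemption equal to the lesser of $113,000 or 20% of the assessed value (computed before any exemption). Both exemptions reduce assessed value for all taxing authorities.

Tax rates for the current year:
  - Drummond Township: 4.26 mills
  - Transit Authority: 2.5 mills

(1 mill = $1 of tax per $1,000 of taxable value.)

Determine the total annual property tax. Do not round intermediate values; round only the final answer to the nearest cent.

Assessed value = $1,469,433 × 0.37 = $543,690.21
Senior-citizen exemption = min($113,000, 20% × $543,690.21) = min($113,000, $108,738.042) = $108,738.042 (percentage binds)
Taxable value = $543,690.21 − $150,000 − $108,738.042 = $284,952.168
Drummond Township: $284,952.168 × 0.00426 = $1,213.89623568
Transit Authority: $284,952.168 × 0.0025 = $712.38042
Total = $1,926.27665568

$1,926.28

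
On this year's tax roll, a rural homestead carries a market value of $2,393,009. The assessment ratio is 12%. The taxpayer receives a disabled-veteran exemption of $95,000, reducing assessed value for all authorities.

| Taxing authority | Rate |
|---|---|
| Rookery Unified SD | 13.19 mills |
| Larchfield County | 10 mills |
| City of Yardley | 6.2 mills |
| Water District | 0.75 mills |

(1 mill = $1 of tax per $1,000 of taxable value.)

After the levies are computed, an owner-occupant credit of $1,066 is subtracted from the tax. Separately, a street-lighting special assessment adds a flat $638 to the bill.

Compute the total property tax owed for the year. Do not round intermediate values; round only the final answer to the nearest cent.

Assessed value = $2,393,009 × 0.12 = $287,161.08
Taxable value = $287,161.08 − $95,000 = $192,161.08
Rookery Unified SD: $192,161.08 × 0.01319 = $2,534.6046452
Larchfield County: $192,161.08 × 0.01 = $1,921.6108
City of Yardley: $192,161.08 × 0.0062 = $1,191.398696
Water District: $192,161.08 × 0.00075 = $144.12081
Levies subtotal = $5,791.7349512
After credit = $5,791.7349512 − $1,066 = $4,725.7349512
Total = $4,725.7349512 + $638 = $5,363.7349512

$5,363.73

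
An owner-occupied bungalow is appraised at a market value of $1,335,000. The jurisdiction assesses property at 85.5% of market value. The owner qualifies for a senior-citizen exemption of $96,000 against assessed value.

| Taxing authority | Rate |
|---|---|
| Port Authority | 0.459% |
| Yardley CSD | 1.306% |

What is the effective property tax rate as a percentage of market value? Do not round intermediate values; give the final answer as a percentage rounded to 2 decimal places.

1.38%

Assessed value = $1,335,000 × 0.855 = $1,141,425
Taxable value = $1,141,425 − $96,000 = $1,045,425
Port Authority: $1,045,425 × 0.00459 = $4,798.50075
Yardley CSD: $1,045,425 × 0.01306 = $13,653.2505
Total tax = $18,451.75125
Effective rate = $18,451.75125 ÷ $1,335,000 = 1.38% of market value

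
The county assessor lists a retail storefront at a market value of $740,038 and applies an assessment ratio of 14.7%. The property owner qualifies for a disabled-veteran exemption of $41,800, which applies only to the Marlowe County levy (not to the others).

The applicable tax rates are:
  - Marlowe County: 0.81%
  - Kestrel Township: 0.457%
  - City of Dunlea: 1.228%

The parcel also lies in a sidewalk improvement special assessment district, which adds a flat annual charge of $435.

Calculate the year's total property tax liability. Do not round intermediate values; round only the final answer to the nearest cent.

Assessed value = $740,038 × 0.147 = $108,785.586
Marlowe County: ($108,785.586 − $41,800) × 0.0081 = $66,985.586 × 0.0081 = $542.5832466
Kestrel Township: $108,785.586 × 0.00457 = $497.15012802
City of Dunlea: $108,785.586 × 0.01228 = $1,335.88699608
Levies subtotal = $2,375.6203707
Total = $2,375.6203707 + $435 = $2,810.6203707

$2,810.62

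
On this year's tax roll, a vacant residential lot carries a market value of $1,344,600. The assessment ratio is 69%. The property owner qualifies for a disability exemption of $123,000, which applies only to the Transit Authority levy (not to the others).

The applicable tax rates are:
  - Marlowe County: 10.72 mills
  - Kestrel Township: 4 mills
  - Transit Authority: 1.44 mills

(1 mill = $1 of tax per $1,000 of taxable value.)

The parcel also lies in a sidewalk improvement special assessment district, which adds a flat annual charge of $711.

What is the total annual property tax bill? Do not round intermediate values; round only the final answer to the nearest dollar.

$15,527

Assessed value = $1,344,600 × 0.69 = $927,774
Marlowe County: $927,774 × 0.01072 = $9,945.73728
Kestrel Township: $927,774 × 0.004 = $3,711.096
Transit Authority: ($927,774 − $123,000) × 0.00144 = $804,774 × 0.00144 = $1,158.87456
Levies subtotal = $14,815.70784
Total = $14,815.70784 + $711 = $15,526.70784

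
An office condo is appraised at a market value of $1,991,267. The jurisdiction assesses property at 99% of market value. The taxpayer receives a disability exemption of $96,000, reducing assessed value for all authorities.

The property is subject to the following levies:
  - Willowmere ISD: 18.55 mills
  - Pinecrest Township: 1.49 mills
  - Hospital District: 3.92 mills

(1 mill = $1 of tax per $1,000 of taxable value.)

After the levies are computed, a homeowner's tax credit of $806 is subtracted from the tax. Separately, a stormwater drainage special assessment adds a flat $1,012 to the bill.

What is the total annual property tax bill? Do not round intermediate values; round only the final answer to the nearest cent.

Assessed value = $1,991,267 × 0.99 = $1,971,354.33
Taxable value = $1,971,354.33 − $96,000 = $1,875,354.33
Willowmere ISD: $1,875,354.33 × 0.01855 = $34,787.8228215
Pinecrest Township: $1,875,354.33 × 0.00149 = $2,794.2779517
Hospital District: $1,875,354.33 × 0.00392 = $7,351.3889736
Levies subtotal = $44,933.4897468
After credit = $44,933.4897468 − $806 = $44,127.4897468
Total = $44,127.4897468 + $1,012 = $45,139.4897468

$45,139.49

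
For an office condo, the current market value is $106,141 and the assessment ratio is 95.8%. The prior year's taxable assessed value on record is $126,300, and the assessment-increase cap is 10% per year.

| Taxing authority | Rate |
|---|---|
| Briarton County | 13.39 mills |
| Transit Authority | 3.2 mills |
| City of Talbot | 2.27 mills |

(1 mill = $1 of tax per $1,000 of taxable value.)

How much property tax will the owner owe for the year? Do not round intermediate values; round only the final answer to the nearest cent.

$1,917.74

Uncapped assessed value = $106,141 × 0.958 = $101,683.078
Cap limit = $126,300 × 1.1 = $138,930
Taxable assessed value = min($101,683.078, $138,930) = $101,683.078 (cap does not bind)
Briarton County: $101,683.078 × 0.01339 = $1,361.53641442
Transit Authority: $101,683.078 × 0.0032 = $325.3858496
City of Talbot: $101,683.078 × 0.00227 = $230.82058706
Total = $1,917.74285108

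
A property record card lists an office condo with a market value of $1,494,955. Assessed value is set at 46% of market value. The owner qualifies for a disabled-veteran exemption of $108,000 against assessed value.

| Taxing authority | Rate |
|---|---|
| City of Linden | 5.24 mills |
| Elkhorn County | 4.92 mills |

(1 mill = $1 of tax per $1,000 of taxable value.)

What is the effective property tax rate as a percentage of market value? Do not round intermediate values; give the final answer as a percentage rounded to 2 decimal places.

0.39%

Assessed value = $1,494,955 × 0.46 = $687,679.3
Taxable value = $687,679.3 − $108,000 = $579,679.3
City of Linden: $579,679.3 × 0.00524 = $3,037.519532
Elkhorn County: $579,679.3 × 0.00492 = $2,852.022156
Total tax = $5,889.541688
Effective rate = $5,889.541688 ÷ $1,494,955 = 0.39% of market value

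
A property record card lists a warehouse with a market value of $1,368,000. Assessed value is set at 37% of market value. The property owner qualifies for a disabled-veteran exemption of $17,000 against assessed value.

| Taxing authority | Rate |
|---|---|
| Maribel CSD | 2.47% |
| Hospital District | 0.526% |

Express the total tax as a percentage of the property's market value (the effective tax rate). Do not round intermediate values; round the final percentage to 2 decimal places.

Assessed value = $1,368,000 × 0.37 = $506,160
Taxable value = $506,160 − $17,000 = $489,160
Maribel CSD: $489,160 × 0.0247 = $12,082.252
Hospital District: $489,160 × 0.00526 = $2,572.9816
Total tax = $14,655.2336
Effective rate = $14,655.2336 ÷ $1,368,000 = 1.07% of market value

1.07%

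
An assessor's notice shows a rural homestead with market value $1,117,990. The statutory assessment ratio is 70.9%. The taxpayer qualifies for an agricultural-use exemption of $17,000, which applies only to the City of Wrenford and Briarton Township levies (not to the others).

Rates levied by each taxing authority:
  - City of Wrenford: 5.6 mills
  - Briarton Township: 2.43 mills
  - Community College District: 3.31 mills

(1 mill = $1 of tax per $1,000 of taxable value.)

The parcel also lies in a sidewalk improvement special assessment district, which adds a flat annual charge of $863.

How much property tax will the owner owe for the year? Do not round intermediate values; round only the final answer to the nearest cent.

Assessed value = $1,117,990 × 0.709 = $792,654.91
City of Wrenford: ($792,654.91 − $17,000) × 0.0056 = $775,654.91 × 0.0056 = $4,343.667496
Briarton Township: ($792,654.91 − $17,000) × 0.00243 = $775,654.91 × 0.00243 = $1,884.8414313
Community College District: $792,654.91 × 0.00331 = $2,623.6877521
Levies subtotal = $8,852.1966794
Total = $8,852.1966794 + $863 = $9,715.1966794

$9,715.20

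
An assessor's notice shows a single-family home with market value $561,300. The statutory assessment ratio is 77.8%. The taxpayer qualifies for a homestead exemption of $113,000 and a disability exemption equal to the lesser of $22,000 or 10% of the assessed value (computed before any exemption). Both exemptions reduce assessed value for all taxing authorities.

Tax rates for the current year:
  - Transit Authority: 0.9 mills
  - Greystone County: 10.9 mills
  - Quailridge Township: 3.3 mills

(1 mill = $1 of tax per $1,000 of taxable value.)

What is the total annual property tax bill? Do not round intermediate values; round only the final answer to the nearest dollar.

$4,556

Assessed value = $561,300 × 0.778 = $436,691.4
Disability exemption = min($22,000, 10% × $436,691.4) = min($22,000, $43,669.14) = $22,000 (dollar cap binds)
Taxable value = $436,691.4 − $113,000 − $22,000 = $301,691.4
Transit Authority: $301,691.4 × 0.0009 = $271.52226
Greystone County: $301,691.4 × 0.0109 = $3,288.43626
Quailridge Township: $301,691.4 × 0.0033 = $995.58162
Total = $4,555.54014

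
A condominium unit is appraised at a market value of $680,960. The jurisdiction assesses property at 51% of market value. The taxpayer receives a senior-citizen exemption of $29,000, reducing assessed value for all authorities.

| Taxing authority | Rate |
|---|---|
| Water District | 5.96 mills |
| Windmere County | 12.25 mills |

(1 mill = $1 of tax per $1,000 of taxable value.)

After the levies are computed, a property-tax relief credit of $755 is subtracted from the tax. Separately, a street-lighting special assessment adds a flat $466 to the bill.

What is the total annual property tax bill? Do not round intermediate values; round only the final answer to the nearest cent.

Assessed value = $680,960 × 0.51 = $347,289.6
Taxable value = $347,289.6 − $29,000 = $318,289.6
Water District: $318,289.6 × 0.00596 = $1,897.006016
Windmere County: $318,289.6 × 0.01225 = $3,899.0476
Levies subtotal = $5,796.053616
After credit = $5,796.053616 − $755 = $5,041.053616
Total = $5,041.053616 + $466 = $5,507.053616

$5,507.05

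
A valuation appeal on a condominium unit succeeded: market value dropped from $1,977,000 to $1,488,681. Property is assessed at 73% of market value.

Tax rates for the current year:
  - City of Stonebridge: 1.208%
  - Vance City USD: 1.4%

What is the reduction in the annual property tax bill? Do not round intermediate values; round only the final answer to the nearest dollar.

Old assessed value = $1,977,000 × 0.73 = $1,443,210
New assessed value = $1,488,681 × 0.73 = $1,086,737.13
Combined rate = 0.01208 + 0.014 = 0.02608
Old tax = $1,443,210 × 0.02608 = $37,638.9168
New tax = $1,086,737.13 × 0.02608 = $28,342.1043504
Reduction = $37,638.9168 − $28,342.1043504 = $9,296.8124496

$9,297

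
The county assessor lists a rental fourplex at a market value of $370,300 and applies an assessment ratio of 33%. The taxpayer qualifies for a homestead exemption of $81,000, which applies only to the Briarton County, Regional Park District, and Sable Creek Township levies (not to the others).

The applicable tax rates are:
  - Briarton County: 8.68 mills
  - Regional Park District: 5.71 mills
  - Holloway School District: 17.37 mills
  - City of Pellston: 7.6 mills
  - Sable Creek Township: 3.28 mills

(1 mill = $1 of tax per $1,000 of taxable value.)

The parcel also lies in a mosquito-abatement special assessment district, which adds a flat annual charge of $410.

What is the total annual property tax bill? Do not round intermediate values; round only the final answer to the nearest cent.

$4,189.30

Assessed value = $370,300 × 0.33 = $122,199
Briarton County: ($122,199 − $81,000) × 0.00868 = $41,199 × 0.00868 = $357.60732
Regional Park District: ($122,199 − $81,000) × 0.00571 = $41,199 × 0.00571 = $235.24629
Holloway School District: $122,199 × 0.01737 = $2,122.59663
City of Pellston: $122,199 × 0.0076 = $928.7124
Sable Creek Township: ($122,199 − $81,000) × 0.00328 = $41,199 × 0.00328 = $135.13272
Levies subtotal = $3,779.29536
Total = $3,779.29536 + $410 = $4,189.29536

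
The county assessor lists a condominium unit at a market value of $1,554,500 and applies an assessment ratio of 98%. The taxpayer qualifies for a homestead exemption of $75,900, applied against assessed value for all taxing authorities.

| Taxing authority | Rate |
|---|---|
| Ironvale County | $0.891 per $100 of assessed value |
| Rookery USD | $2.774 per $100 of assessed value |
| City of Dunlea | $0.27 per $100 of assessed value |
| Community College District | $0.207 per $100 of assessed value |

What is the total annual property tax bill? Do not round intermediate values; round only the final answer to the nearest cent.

$59,955.86

Assessed value = $1,554,500 × 0.98 = $1,523,410
Taxable value = $1,523,410 − $75,900 = $1,447,510
Ironvale County: $1,447,510 × 0.00891 = $12,897.3141
Rookery USD: $1,447,510 × 0.02774 = $40,153.9274
City of Dunlea: $1,447,510 × 0.0027 = $3,908.277
Community College District: $1,447,510 × 0.00207 = $2,996.3457
Total = $12,897.3141 + $40,153.9274 + $3,908.277 + $2,996.3457 = $59,955.8642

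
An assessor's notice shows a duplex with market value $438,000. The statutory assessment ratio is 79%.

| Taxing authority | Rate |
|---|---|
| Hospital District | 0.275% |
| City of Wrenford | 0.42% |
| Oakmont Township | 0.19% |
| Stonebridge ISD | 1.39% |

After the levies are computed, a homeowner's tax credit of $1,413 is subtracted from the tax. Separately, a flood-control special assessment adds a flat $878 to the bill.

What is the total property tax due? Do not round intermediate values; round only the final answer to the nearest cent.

Assessed value = $438,000 × 0.79 = $346,020
Hospital District: $346,020 × 0.00275 = $951.555
City of Wrenford: $346,020 × 0.0042 = $1,453.284
Oakmont Township: $346,020 × 0.0019 = $657.438
Stonebridge ISD: $346,020 × 0.0139 = $4,809.678
Levies subtotal = $7,871.955
After credit = $7,871.955 − $1,413 = $6,458.955
Total = $6,458.955 + $878 = $7,336.955

$7,336.96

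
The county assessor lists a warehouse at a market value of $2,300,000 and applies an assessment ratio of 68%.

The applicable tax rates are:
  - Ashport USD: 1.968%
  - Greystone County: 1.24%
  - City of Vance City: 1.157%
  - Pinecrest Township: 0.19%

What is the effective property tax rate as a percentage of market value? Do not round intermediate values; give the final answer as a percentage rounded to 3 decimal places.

3.097%

Assessed value = $2,300,000 × 0.68 = $1,564,000
Ashport USD: $1,564,000 × 0.01968 = $30,779.52
Greystone County: $1,564,000 × 0.0124 = $19,393.6
City of Vance City: $1,564,000 × 0.01157 = $18,095.48
Pinecrest Township: $1,564,000 × 0.0019 = $2,971.6
Total tax = $71,240.2
Effective rate = $71,240.2 ÷ $2,300,000 = 3.097% of market value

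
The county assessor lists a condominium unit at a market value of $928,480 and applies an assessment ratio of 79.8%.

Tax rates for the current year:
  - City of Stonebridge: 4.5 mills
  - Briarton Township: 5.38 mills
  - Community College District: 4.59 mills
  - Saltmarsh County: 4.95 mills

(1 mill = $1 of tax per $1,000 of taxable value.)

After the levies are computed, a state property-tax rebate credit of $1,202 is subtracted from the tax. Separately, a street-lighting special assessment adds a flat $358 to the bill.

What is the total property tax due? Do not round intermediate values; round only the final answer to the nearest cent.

Assessed value = $928,480 × 0.798 = $740,927.04
City of Stonebridge: $740,927.04 × 0.0045 = $3,334.17168
Briarton Township: $740,927.04 × 0.00538 = $3,986.1874752
Community College District: $740,927.04 × 0.00459 = $3,400.8551136
Saltmarsh County: $740,927.04 × 0.00495 = $3,667.588848
Levies subtotal = $14,388.8031168
After credit = $14,388.8031168 − $1,202 = $13,186.8031168
Total = $13,186.8031168 + $358 = $13,544.8031168

$13,544.80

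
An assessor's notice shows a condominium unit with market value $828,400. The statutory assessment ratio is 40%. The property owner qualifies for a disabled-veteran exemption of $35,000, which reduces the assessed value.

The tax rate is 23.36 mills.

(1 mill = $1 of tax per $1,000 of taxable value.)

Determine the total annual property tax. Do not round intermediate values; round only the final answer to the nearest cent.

$6,922.97

Assessed value = $828,400 × 0.4 = $331,360
Taxable value = $331,360 − $35,000 = $296,360
Tax = $296,360 × 0.02336 = $6,922.9696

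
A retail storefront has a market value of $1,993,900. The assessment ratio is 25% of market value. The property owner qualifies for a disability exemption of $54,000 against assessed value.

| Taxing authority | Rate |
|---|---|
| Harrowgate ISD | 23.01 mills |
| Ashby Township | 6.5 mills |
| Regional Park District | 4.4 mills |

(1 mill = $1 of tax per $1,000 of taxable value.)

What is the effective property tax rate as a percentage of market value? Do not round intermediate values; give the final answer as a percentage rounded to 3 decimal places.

0.756%

Assessed value = $1,993,900 × 0.25 = $498,475
Taxable value = $498,475 − $54,000 = $444,475
Harrowgate ISD: $444,475 × 0.02301 = $10,227.36975
Ashby Township: $444,475 × 0.0065 = $2,889.0875
Regional Park District: $444,475 × 0.0044 = $1,955.69
Total tax = $15,072.14725
Effective rate = $15,072.14725 ÷ $1,993,900 = 0.756% of market value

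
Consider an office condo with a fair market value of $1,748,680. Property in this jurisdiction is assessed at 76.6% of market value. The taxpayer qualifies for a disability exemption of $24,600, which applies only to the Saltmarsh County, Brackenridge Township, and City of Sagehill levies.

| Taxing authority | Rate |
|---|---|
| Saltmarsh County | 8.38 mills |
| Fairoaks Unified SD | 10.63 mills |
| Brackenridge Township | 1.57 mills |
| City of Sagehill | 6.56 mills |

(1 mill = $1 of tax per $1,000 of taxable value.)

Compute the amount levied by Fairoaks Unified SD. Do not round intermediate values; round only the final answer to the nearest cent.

$14,238.77

Assessed value = $1,748,680 × 0.766 = $1,339,488.88
Fairoaks Unified SD taxable value = $1,339,488.88 (exemption does not apply)
Fairoaks Unified SD levy = $1,339,488.88 × 0.01063 = $14,238.7667944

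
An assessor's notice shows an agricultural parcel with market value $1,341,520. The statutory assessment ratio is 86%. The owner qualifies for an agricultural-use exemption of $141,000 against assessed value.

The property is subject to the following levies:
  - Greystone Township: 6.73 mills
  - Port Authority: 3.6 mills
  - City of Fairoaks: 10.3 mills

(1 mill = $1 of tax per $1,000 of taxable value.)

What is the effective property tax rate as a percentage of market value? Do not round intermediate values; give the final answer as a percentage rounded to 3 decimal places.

Assessed value = $1,341,520 × 0.86 = $1,153,707.2
Taxable value = $1,153,707.2 − $141,000 = $1,012,707.2
Greystone Township: $1,012,707.2 × 0.00673 = $6,815.519456
Port Authority: $1,012,707.2 × 0.0036 = $3,645.74592
City of Fairoaks: $1,012,707.2 × 0.0103 = $10,430.88416
Total tax = $20,892.149536
Effective rate = $20,892.149536 ÷ $1,341,520 = 1.557% of market value

1.557%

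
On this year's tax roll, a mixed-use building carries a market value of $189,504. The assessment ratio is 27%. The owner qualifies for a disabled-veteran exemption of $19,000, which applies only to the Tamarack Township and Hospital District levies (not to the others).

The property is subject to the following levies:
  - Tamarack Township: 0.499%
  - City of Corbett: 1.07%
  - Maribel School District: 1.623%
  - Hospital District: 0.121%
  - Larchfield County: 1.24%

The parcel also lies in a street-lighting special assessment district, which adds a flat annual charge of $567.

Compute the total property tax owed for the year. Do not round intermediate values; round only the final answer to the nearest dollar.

Assessed value = $189,504 × 0.27 = $51,166.08
Tamarack Township: ($51,166.08 − $19,000) × 0.00499 = $32,166.08 × 0.00499 = $160.5087392
City of Corbett: $51,166.08 × 0.0107 = $547.477056
Maribel School District: $51,166.08 × 0.01623 = $830.4254784
Hospital District: ($51,166.08 − $19,000) × 0.00121 = $32,166.08 × 0.00121 = $38.9209568
Larchfield County: $51,166.08 × 0.0124 = $634.459392
Levies subtotal = $2,211.7916224
Total = $2,211.7916224 + $567 = $2,778.7916224

$2,779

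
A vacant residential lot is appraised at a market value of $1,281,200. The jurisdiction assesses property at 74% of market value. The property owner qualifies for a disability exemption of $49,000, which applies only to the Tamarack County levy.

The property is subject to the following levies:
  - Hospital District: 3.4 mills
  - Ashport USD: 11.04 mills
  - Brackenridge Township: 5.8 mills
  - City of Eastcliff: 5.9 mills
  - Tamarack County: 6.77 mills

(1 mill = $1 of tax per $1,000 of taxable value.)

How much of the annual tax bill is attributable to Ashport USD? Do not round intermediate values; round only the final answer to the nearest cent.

$10,466.89

Assessed value = $1,281,200 × 0.74 = $948,088
Ashport USD taxable value = $948,088 (exemption does not apply)
Ashport USD levy = $948,088 × 0.01104 = $10,466.89152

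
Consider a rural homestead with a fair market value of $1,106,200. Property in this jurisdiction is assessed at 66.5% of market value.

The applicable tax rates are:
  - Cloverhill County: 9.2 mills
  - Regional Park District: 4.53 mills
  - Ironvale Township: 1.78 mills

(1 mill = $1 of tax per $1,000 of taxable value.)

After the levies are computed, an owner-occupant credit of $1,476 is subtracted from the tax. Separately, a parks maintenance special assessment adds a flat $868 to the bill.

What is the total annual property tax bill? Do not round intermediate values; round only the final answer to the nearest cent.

$10,801.51

Assessed value = $1,106,200 × 0.665 = $735,623
Cloverhill County: $735,623 × 0.0092 = $6,767.7316
Regional Park District: $735,623 × 0.00453 = $3,332.37219
Ironvale Township: $735,623 × 0.00178 = $1,309.40894
Levies subtotal = $11,409.51273
After credit = $11,409.51273 − $1,476 = $9,933.51273
Total = $9,933.51273 + $868 = $10,801.51273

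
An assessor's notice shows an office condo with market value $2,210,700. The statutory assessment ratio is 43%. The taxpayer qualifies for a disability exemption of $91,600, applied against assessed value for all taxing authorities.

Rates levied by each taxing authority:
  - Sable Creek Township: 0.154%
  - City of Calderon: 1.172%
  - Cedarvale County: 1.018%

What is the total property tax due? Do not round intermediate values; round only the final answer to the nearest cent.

$20,134.98

Assessed value = $2,210,700 × 0.43 = $950,601
Taxable value = $950,601 − $91,600 = $859,001
Sable Creek Township: $859,001 × 0.00154 = $1,322.86154
City of Calderon: $859,001 × 0.01172 = $10,067.49172
Cedarvale County: $859,001 × 0.01018 = $8,744.63018
Total = $1,322.86154 + $10,067.49172 + $8,744.63018 = $20,134.98344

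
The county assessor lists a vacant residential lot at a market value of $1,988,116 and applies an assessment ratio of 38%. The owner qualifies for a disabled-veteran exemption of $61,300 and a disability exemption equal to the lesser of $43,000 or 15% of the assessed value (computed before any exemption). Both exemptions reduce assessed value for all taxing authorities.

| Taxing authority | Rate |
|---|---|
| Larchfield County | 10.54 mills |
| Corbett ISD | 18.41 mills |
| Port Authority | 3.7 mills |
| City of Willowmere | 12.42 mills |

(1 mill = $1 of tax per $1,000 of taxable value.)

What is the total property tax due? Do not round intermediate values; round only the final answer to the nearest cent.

Assessed value = $1,988,116 × 0.38 = $755,484.08
Disability exemption = min($43,000, 15% × $755,484.08) = min($43,000, $113,322.612) = $43,000 (dollar cap binds)
Taxable value = $755,484.08 − $61,300 − $43,000 = $651,184.08
Larchfield County: $651,184.08 × 0.01054 = $6,863.4802032
Corbett ISD: $651,184.08 × 0.01841 = $11,988.2989128
Port Authority: $651,184.08 × 0.0037 = $2,409.381096
City of Willowmere: $651,184.08 × 0.01242 = $8,087.7062736
Total = $29,348.8664856

$29,348.87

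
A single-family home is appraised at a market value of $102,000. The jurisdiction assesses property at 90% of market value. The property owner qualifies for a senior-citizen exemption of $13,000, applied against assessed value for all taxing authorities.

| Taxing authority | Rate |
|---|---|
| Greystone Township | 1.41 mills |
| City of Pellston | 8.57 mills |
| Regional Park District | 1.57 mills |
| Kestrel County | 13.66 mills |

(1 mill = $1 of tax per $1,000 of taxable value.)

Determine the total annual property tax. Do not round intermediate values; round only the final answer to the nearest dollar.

$1,987

Assessed value = $102,000 × 0.9 = $91,800
Taxable value = $91,800 − $13,000 = $78,800
Greystone Township: $78,800 × 0.00141 = $111.108
City of Pellston: $78,800 × 0.00857 = $675.316
Regional Park District: $78,800 × 0.00157 = $123.716
Kestrel County: $78,800 × 0.01366 = $1,076.408
Total = $111.108 + $675.316 + $123.716 + $1,076.408 = $1,986.548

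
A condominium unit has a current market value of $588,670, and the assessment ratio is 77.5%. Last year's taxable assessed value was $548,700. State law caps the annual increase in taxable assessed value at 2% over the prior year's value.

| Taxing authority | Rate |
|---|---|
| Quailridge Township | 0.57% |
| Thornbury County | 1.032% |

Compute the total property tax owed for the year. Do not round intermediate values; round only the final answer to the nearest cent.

$7,308.63

Uncapped assessed value = $588,670 × 0.775 = $456,219.25
Cap limit = $548,700 × 1.02 = $559,674
Taxable assessed value = min($456,219.25, $559,674) = $456,219.25 (cap does not bind)
Quailridge Township: $456,219.25 × 0.0057 = $2,600.449725
Thornbury County: $456,219.25 × 0.01032 = $4,708.18266
Total = $7,308.632385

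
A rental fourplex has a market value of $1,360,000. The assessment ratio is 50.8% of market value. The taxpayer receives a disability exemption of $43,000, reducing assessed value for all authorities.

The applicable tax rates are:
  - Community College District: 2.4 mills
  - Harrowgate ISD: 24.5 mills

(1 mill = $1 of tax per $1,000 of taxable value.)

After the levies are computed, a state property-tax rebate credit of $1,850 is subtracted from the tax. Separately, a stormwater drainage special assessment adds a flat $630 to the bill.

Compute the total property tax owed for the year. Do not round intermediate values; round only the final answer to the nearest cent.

$16,207.97

Assessed value = $1,360,000 × 0.508 = $690,880
Taxable value = $690,880 − $43,000 = $647,880
Community College District: $647,880 × 0.0024 = $1,554.912
Harrowgate ISD: $647,880 × 0.0245 = $15,873.06
Levies subtotal = $17,427.972
After credit = $17,427.972 − $1,850 = $15,577.972
Total = $15,577.972 + $630 = $16,207.972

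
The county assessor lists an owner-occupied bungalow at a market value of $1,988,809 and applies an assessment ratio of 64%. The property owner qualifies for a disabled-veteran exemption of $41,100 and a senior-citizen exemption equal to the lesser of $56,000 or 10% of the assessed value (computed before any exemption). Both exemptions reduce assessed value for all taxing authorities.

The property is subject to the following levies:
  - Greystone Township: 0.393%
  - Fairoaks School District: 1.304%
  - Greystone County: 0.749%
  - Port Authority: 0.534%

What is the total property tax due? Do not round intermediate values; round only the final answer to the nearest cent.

$35,036.99

Assessed value = $1,988,809 × 0.64 = $1,272,837.76
Senior-citizen exemption = min($56,000, 10% × $1,272,837.76) = min($56,000, $127,283.776) = $56,000 (dollar cap binds)
Taxable value = $1,272,837.76 − $41,100 − $56,000 = $1,175,737.76
Greystone Township: $1,175,737.76 × 0.00393 = $4,620.6493968
Fairoaks School District: $1,175,737.76 × 0.01304 = $15,331.6203904
Greystone County: $1,175,737.76 × 0.00749 = $8,806.2758224
Port Authority: $1,175,737.76 × 0.00534 = $6,278.4396384
Total = $35,036.985248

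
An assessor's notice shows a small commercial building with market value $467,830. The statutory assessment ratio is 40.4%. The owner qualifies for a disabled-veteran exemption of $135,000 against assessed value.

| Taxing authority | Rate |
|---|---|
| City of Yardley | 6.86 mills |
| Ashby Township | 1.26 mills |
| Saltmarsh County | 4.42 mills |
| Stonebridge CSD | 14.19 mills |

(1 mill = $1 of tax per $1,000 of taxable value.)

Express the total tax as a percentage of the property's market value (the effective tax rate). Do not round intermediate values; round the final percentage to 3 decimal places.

Assessed value = $467,830 × 0.404 = $189,003.32
Taxable value = $189,003.32 − $135,000 = $54,003.32
City of Yardley: $54,003.32 × 0.00686 = $370.4627752
Ashby Township: $54,003.32 × 0.00126 = $68.0441832
Saltmarsh County: $54,003.32 × 0.00442 = $238.6946744
Stonebridge CSD: $54,003.32 × 0.01419 = $766.3071108
Total tax = $1,443.5087436
Effective rate = $1,443.5087436 ÷ $467,830 = 0.309% of market value

0.309%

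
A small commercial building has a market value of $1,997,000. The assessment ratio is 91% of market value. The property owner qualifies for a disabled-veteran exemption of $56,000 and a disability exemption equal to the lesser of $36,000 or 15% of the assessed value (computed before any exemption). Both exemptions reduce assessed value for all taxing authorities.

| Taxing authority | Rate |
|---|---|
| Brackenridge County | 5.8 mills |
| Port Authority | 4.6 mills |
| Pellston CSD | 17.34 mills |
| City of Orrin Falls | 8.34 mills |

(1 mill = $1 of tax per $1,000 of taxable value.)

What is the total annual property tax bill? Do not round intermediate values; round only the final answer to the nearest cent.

$62,247.74

Assessed value = $1,997,000 × 0.91 = $1,817,270
Disability exemption = min($36,000, 15% × $1,817,270) = min($36,000, $272,590.5) = $36,000 (dollar cap binds)
Taxable value = $1,817,270 − $56,000 − $36,000 = $1,725,270
Brackenridge County: $1,725,270 × 0.0058 = $10,006.566
Port Authority: $1,725,270 × 0.0046 = $7,936.242
Pellston CSD: $1,725,270 × 0.01734 = $29,916.1818
City of Orrin Falls: $1,725,270 × 0.00834 = $14,388.7518
Total = $62,247.7416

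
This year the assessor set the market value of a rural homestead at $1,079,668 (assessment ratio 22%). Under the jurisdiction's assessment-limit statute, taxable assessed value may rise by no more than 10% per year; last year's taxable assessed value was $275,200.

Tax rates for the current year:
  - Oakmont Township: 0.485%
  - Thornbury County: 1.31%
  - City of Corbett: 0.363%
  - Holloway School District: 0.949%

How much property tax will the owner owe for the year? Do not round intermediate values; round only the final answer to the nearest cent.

Uncapped assessed value = $1,079,668 × 0.22 = $237,526.96
Cap limit = $275,200 × 1.1 = $302,720
Taxable assessed value = min($237,526.96, $302,720) = $237,526.96 (cap does not bind)
Oakmont Township: $237,526.96 × 0.00485 = $1,152.005756
Thornbury County: $237,526.96 × 0.0131 = $3,111.603176
City of Corbett: $237,526.96 × 0.00363 = $862.2228648
Holloway School District: $237,526.96 × 0.00949 = $2,254.1308504
Total = $7,379.9626472

$7,379.96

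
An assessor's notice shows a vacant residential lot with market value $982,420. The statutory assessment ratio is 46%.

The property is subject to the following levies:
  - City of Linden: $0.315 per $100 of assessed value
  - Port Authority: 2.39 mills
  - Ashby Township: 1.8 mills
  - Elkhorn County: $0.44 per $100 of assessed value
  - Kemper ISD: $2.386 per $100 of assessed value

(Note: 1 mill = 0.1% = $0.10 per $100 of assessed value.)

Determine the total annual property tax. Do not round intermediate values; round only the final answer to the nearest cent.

Assessed value = $982,420 × 0.46 = $451,913.2
City of Linden: $451,913.2 × 0.00315 = $1,423.52658
Port Authority: $451,913.2 × 0.00239 = $1,080.072548
Ashby Township: $451,913.2 × 0.0018 = $813.44376
Elkhorn County: $451,913.2 × 0.0044 = $1,988.41808
Kemper ISD: $451,913.2 × 0.02386 = $10,782.648952
Total = $16,088.10992

$16,088.11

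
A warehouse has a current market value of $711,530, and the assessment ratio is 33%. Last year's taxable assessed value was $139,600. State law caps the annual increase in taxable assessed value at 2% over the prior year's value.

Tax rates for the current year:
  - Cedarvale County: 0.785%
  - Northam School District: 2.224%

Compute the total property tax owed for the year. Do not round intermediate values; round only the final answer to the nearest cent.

Uncapped assessed value = $711,530 × 0.33 = $234,804.9
Cap limit = $139,600 × 1.02 = $142,392
Taxable assessed value = min($234,804.9, $142,392) = $142,392 (cap binds)
Cedarvale County: $142,392 × 0.00785 = $1,117.7772
Northam School District: $142,392 × 0.02224 = $3,166.79808
Total = $4,284.57528

$4,284.58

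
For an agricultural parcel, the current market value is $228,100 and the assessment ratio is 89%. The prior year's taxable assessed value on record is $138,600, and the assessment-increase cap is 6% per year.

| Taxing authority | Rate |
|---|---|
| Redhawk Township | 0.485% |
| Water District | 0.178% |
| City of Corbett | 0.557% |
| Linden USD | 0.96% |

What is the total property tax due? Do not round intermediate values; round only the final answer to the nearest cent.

$3,202.77

Uncapped assessed value = $228,100 × 0.89 = $203,009
Cap limit = $138,600 × 1.06 = $146,916
Taxable assessed value = min($203,009, $146,916) = $146,916 (cap binds)
Redhawk Township: $146,916 × 0.00485 = $712.5426
Water District: $146,916 × 0.00178 = $261.51048
City of Corbett: $146,916 × 0.00557 = $818.32212
Linden USD: $146,916 × 0.0096 = $1,410.3936
Total = $3,202.7688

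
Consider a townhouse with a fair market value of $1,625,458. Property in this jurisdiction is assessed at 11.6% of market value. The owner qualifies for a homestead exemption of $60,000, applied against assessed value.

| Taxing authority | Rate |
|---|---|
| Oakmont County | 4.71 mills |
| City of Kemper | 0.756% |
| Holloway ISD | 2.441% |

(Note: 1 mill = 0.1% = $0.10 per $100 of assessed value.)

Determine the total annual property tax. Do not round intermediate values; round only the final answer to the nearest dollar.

Assessed value = $1,625,458 × 0.116 = $188,553.128
Taxable value = $188,553.128 − $60,000 = $128,553.128
Oakmont County: $128,553.128 × 0.00471 = $605.48523288
City of Kemper: $128,553.128 × 0.00756 = $971.86164768
Holloway ISD: $128,553.128 × 0.02441 = $3,137.98185448
Total = $4,715.32873504

$4,715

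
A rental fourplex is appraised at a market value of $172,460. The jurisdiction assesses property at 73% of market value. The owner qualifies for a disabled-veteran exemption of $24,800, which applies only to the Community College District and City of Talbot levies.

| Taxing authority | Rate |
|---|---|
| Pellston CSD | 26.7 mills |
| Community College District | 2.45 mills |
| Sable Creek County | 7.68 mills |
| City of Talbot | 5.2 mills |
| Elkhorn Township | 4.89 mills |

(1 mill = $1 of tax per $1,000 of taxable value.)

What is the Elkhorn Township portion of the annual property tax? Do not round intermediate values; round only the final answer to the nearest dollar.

$616

Assessed value = $172,460 × 0.73 = $125,895.8
Elkhorn Township taxable value = $125,895.8 (exemption does not apply)
Elkhorn Township levy = $125,895.8 × 0.00489 = $615.630462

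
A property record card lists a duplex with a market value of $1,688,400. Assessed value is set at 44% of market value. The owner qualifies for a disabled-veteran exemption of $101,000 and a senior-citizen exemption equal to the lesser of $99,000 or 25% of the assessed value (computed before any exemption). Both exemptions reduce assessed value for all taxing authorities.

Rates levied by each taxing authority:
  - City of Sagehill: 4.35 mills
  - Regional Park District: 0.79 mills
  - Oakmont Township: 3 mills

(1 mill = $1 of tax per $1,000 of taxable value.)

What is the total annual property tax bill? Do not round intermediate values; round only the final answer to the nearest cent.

Assessed value = $1,688,400 × 0.44 = $742,896
Senior-citizen exemption = min($99,000, 25% × $742,896) = min($99,000, $185,724) = $99,000 (dollar cap binds)
Taxable value = $742,896 − $101,000 − $99,000 = $542,896
City of Sagehill: $542,896 × 0.00435 = $2,361.5976
Regional Park District: $542,896 × 0.00079 = $428.88784
Oakmont Township: $542,896 × 0.003 = $1,628.688
Total = $4,419.17344

$4,419.17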